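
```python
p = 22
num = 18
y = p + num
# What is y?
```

Answer: 40

Derivation:
Trace (tracking y):
p = 22  # -> p = 22
num = 18  # -> num = 18
y = p + num  # -> y = 40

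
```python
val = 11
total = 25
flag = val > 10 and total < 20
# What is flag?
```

Answer: False

Derivation:
Trace (tracking flag):
val = 11  # -> val = 11
total = 25  # -> total = 25
flag = val > 10 and total < 20  # -> flag = False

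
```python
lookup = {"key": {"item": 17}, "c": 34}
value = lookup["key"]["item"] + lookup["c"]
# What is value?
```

Answer: 51

Derivation:
Trace (tracking value):
lookup = {'key': {'item': 17}, 'c': 34}  # -> lookup = {'key': {'item': 17}, 'c': 34}
value = lookup['key']['item'] + lookup['c']  # -> value = 51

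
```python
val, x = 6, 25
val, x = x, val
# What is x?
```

Answer: 6

Derivation:
Trace (tracking x):
val, x = (6, 25)  # -> val = 6, x = 25
val, x = (x, val)  # -> val = 25, x = 6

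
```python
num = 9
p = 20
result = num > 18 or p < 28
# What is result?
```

Answer: True

Derivation:
Trace (tracking result):
num = 9  # -> num = 9
p = 20  # -> p = 20
result = num > 18 or p < 28  # -> result = True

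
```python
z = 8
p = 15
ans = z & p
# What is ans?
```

Trace (tracking ans):
z = 8  # -> z = 8
p = 15  # -> p = 15
ans = z & p  # -> ans = 8

Answer: 8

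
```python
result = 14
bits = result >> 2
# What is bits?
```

Trace (tracking bits):
result = 14  # -> result = 14
bits = result >> 2  # -> bits = 3

Answer: 3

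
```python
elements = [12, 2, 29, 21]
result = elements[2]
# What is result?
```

Answer: 29

Derivation:
Trace (tracking result):
elements = [12, 2, 29, 21]  # -> elements = [12, 2, 29, 21]
result = elements[2]  # -> result = 29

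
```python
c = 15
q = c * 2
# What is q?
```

Answer: 30

Derivation:
Trace (tracking q):
c = 15  # -> c = 15
q = c * 2  # -> q = 30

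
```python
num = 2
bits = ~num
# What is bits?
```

Answer: -3

Derivation:
Trace (tracking bits):
num = 2  # -> num = 2
bits = ~num  # -> bits = -3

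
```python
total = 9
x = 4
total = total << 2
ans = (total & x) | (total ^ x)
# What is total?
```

Answer: 36

Derivation:
Trace (tracking total):
total = 9  # -> total = 9
x = 4  # -> x = 4
total = total << 2  # -> total = 36
ans = total & x | total ^ x  # -> ans = 36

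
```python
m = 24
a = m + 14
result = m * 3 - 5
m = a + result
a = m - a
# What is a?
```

Answer: 67

Derivation:
Trace (tracking a):
m = 24  # -> m = 24
a = m + 14  # -> a = 38
result = m * 3 - 5  # -> result = 67
m = a + result  # -> m = 105
a = m - a  # -> a = 67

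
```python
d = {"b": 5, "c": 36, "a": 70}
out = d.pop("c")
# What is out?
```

Trace (tracking out):
d = {'b': 5, 'c': 36, 'a': 70}  # -> d = {'b': 5, 'c': 36, 'a': 70}
out = d.pop('c')  # -> out = 36

Answer: 36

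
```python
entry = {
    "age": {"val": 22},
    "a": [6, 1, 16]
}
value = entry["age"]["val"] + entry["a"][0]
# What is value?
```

Trace (tracking value):
entry = {'age': {'val': 22}, 'a': [6, 1, 16]}  # -> entry = {'age': {'val': 22}, 'a': [6, 1, 16]}
value = entry['age']['val'] + entry['a'][0]  # -> value = 28

Answer: 28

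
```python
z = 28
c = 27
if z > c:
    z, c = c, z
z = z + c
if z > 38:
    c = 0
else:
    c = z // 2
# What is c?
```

Answer: 0

Derivation:
Trace (tracking c):
z = 28  # -> z = 28
c = 27  # -> c = 27
if z > c:  # condition is True
    z, c = (c, z)  # -> z = 27, c = 28
z = z + c  # -> z = 55
if z > 38:  # condition is True
    c = 0  # -> c = 0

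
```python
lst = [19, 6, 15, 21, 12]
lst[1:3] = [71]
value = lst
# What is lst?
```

Trace (tracking lst):
lst = [19, 6, 15, 21, 12]  # -> lst = [19, 6, 15, 21, 12]
lst[1:3] = [71]  # -> lst = [19, 71, 21, 12]
value = lst  # -> value = [19, 71, 21, 12]

Answer: [19, 71, 21, 12]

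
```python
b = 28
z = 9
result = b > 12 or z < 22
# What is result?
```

Answer: True

Derivation:
Trace (tracking result):
b = 28  # -> b = 28
z = 9  # -> z = 9
result = b > 12 or z < 22  # -> result = True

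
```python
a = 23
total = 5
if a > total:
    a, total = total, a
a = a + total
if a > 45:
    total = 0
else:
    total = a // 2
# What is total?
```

Answer: 14

Derivation:
Trace (tracking total):
a = 23  # -> a = 23
total = 5  # -> total = 5
if a > total:  # condition is True
    a, total = (total, a)  # -> a = 5, total = 23
a = a + total  # -> a = 28
if a > 45:  # condition is False
else:
    total = a // 2  # -> total = 14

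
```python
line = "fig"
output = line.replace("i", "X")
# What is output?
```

Answer: 'fXg'

Derivation:
Trace (tracking output):
line = 'fig'  # -> line = 'fig'
output = line.replace('i', 'X')  # -> output = 'fXg'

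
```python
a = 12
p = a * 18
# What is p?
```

Answer: 216

Derivation:
Trace (tracking p):
a = 12  # -> a = 12
p = a * 18  # -> p = 216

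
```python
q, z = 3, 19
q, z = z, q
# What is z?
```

Answer: 3

Derivation:
Trace (tracking z):
q, z = (3, 19)  # -> q = 3, z = 19
q, z = (z, q)  # -> q = 19, z = 3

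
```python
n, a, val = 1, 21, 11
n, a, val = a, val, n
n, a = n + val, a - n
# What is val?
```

Trace (tracking val):
n, a, val = (1, 21, 11)  # -> n = 1, a = 21, val = 11
n, a, val = (a, val, n)  # -> n = 21, a = 11, val = 1
n, a = (n + val, a - n)  # -> n = 22, a = -10

Answer: 1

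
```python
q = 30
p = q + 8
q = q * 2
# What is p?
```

Trace (tracking p):
q = 30  # -> q = 30
p = q + 8  # -> p = 38
q = q * 2  # -> q = 60

Answer: 38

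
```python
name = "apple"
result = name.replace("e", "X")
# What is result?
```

Answer: 'applX'

Derivation:
Trace (tracking result):
name = 'apple'  # -> name = 'apple'
result = name.replace('e', 'X')  # -> result = 'applX'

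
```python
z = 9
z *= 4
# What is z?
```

Answer: 36

Derivation:
Trace (tracking z):
z = 9  # -> z = 9
z *= 4  # -> z = 36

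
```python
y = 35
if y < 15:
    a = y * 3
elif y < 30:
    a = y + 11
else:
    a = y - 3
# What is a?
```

Trace (tracking a):
y = 35  # -> y = 35
if y < 15:  # condition is False
elif y < 30:  # condition is False
else:
    a = y - 3  # -> a = 32

Answer: 32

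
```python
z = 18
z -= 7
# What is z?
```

Answer: 11

Derivation:
Trace (tracking z):
z = 18  # -> z = 18
z -= 7  # -> z = 11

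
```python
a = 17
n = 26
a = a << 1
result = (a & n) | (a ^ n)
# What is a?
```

Answer: 34

Derivation:
Trace (tracking a):
a = 17  # -> a = 17
n = 26  # -> n = 26
a = a << 1  # -> a = 34
result = a & n | a ^ n  # -> result = 58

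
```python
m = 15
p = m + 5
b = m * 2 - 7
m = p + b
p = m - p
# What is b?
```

Trace (tracking b):
m = 15  # -> m = 15
p = m + 5  # -> p = 20
b = m * 2 - 7  # -> b = 23
m = p + b  # -> m = 43
p = m - p  # -> p = 23

Answer: 23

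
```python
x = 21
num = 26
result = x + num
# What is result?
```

Trace (tracking result):
x = 21  # -> x = 21
num = 26  # -> num = 26
result = x + num  # -> result = 47

Answer: 47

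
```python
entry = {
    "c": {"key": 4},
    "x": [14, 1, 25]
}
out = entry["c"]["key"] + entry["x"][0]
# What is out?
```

Answer: 18

Derivation:
Trace (tracking out):
entry = {'c': {'key': 4}, 'x': [14, 1, 25]}  # -> entry = {'c': {'key': 4}, 'x': [14, 1, 25]}
out = entry['c']['key'] + entry['x'][0]  # -> out = 18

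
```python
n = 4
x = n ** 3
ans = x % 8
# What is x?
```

Trace (tracking x):
n = 4  # -> n = 4
x = n ** 3  # -> x = 64
ans = x % 8  # -> ans = 0

Answer: 64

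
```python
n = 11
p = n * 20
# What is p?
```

Answer: 220

Derivation:
Trace (tracking p):
n = 11  # -> n = 11
p = n * 20  # -> p = 220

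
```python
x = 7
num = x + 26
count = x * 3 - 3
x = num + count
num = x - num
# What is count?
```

Answer: 18

Derivation:
Trace (tracking count):
x = 7  # -> x = 7
num = x + 26  # -> num = 33
count = x * 3 - 3  # -> count = 18
x = num + count  # -> x = 51
num = x - num  # -> num = 18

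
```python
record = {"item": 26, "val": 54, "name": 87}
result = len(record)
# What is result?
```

Answer: 3

Derivation:
Trace (tracking result):
record = {'item': 26, 'val': 54, 'name': 87}  # -> record = {'item': 26, 'val': 54, 'name': 87}
result = len(record)  # -> result = 3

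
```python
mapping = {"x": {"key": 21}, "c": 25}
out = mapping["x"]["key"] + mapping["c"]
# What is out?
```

Answer: 46

Derivation:
Trace (tracking out):
mapping = {'x': {'key': 21}, 'c': 25}  # -> mapping = {'x': {'key': 21}, 'c': 25}
out = mapping['x']['key'] + mapping['c']  # -> out = 46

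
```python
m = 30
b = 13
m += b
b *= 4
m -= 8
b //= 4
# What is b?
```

Trace (tracking b):
m = 30  # -> m = 30
b = 13  # -> b = 13
m += b  # -> m = 43
b *= 4  # -> b = 52
m -= 8  # -> m = 35
b //= 4  # -> b = 13

Answer: 13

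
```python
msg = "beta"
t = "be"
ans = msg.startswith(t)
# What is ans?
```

Trace (tracking ans):
msg = 'beta'  # -> msg = 'beta'
t = 'be'  # -> t = 'be'
ans = msg.startswith(t)  # -> ans = True

Answer: True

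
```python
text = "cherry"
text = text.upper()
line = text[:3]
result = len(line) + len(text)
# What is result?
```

Trace (tracking result):
text = 'cherry'  # -> text = 'cherry'
text = text.upper()  # -> text = 'CHERRY'
line = text[:3]  # -> line = 'CHE'
result = len(line) + len(text)  # -> result = 9

Answer: 9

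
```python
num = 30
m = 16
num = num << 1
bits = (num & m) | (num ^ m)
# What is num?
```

Answer: 60

Derivation:
Trace (tracking num):
num = 30  # -> num = 30
m = 16  # -> m = 16
num = num << 1  # -> num = 60
bits = num & m | num ^ m  # -> bits = 60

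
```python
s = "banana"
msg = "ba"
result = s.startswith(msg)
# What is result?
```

Answer: True

Derivation:
Trace (tracking result):
s = 'banana'  # -> s = 'banana'
msg = 'ba'  # -> msg = 'ba'
result = s.startswith(msg)  # -> result = True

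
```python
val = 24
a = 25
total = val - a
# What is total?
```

Answer: -1

Derivation:
Trace (tracking total):
val = 24  # -> val = 24
a = 25  # -> a = 25
total = val - a  # -> total = -1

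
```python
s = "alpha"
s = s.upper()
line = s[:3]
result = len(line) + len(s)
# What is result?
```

Trace (tracking result):
s = 'alpha'  # -> s = 'alpha'
s = s.upper()  # -> s = 'ALPHA'
line = s[:3]  # -> line = 'ALP'
result = len(line) + len(s)  # -> result = 8

Answer: 8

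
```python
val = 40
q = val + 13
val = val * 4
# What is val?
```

Trace (tracking val):
val = 40  # -> val = 40
q = val + 13  # -> q = 53
val = val * 4  # -> val = 160

Answer: 160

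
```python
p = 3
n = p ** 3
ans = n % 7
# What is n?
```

Answer: 27

Derivation:
Trace (tracking n):
p = 3  # -> p = 3
n = p ** 3  # -> n = 27
ans = n % 7  # -> ans = 6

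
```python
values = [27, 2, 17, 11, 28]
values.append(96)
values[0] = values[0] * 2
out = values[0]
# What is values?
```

Trace (tracking values):
values = [27, 2, 17, 11, 28]  # -> values = [27, 2, 17, 11, 28]
values.append(96)  # -> values = [27, 2, 17, 11, 28, 96]
values[0] = values[0] * 2  # -> values = [54, 2, 17, 11, 28, 96]
out = values[0]  # -> out = 54

Answer: [54, 2, 17, 11, 28, 96]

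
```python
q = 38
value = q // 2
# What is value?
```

Answer: 19

Derivation:
Trace (tracking value):
q = 38  # -> q = 38
value = q // 2  # -> value = 19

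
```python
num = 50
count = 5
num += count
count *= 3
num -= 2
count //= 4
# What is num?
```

Trace (tracking num):
num = 50  # -> num = 50
count = 5  # -> count = 5
num += count  # -> num = 55
count *= 3  # -> count = 15
num -= 2  # -> num = 53
count //= 4  # -> count = 3

Answer: 53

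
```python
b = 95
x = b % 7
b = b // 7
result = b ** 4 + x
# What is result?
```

Answer: 28565

Derivation:
Trace (tracking result):
b = 95  # -> b = 95
x = b % 7  # -> x = 4
b = b // 7  # -> b = 13
result = b ** 4 + x  # -> result = 28565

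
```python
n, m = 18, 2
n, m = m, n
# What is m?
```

Answer: 18

Derivation:
Trace (tracking m):
n, m = (18, 2)  # -> n = 18, m = 2
n, m = (m, n)  # -> n = 2, m = 18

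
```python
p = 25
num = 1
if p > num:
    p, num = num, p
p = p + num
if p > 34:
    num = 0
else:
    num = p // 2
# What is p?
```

Trace (tracking p):
p = 25  # -> p = 25
num = 1  # -> num = 1
if p > num:  # condition is True
    p, num = (num, p)  # -> p = 1, num = 25
p = p + num  # -> p = 26
if p > 34:  # condition is False
else:
    num = p // 2  # -> num = 13

Answer: 26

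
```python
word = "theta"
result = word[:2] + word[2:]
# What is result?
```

Answer: 'theta'

Derivation:
Trace (tracking result):
word = 'theta'  # -> word = 'theta'
result = word[:2] + word[2:]  # -> result = 'theta'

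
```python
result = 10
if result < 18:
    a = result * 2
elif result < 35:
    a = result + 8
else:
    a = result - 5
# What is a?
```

Answer: 20

Derivation:
Trace (tracking a):
result = 10  # -> result = 10
if result < 18:  # condition is True
    a = result * 2  # -> a = 20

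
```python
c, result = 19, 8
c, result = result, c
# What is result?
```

Trace (tracking result):
c, result = (19, 8)  # -> c = 19, result = 8
c, result = (result, c)  # -> c = 8, result = 19

Answer: 19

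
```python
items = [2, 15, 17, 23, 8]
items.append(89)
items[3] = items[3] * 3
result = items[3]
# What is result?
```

Trace (tracking result):
items = [2, 15, 17, 23, 8]  # -> items = [2, 15, 17, 23, 8]
items.append(89)  # -> items = [2, 15, 17, 23, 8, 89]
items[3] = items[3] * 3  # -> items = [2, 15, 17, 69, 8, 89]
result = items[3]  # -> result = 69

Answer: 69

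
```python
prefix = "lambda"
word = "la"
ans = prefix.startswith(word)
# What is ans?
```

Trace (tracking ans):
prefix = 'lambda'  # -> prefix = 'lambda'
word = 'la'  # -> word = 'la'
ans = prefix.startswith(word)  # -> ans = True

Answer: True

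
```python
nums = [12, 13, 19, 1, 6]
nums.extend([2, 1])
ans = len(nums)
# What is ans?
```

Answer: 7

Derivation:
Trace (tracking ans):
nums = [12, 13, 19, 1, 6]  # -> nums = [12, 13, 19, 1, 6]
nums.extend([2, 1])  # -> nums = [12, 13, 19, 1, 6, 2, 1]
ans = len(nums)  # -> ans = 7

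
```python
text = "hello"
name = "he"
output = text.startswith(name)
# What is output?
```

Trace (tracking output):
text = 'hello'  # -> text = 'hello'
name = 'he'  # -> name = 'he'
output = text.startswith(name)  # -> output = True

Answer: True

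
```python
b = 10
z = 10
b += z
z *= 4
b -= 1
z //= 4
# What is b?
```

Answer: 19

Derivation:
Trace (tracking b):
b = 10  # -> b = 10
z = 10  # -> z = 10
b += z  # -> b = 20
z *= 4  # -> z = 40
b -= 1  # -> b = 19
z //= 4  # -> z = 10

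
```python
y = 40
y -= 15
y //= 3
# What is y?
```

Answer: 8

Derivation:
Trace (tracking y):
y = 40  # -> y = 40
y -= 15  # -> y = 25
y //= 3  # -> y = 8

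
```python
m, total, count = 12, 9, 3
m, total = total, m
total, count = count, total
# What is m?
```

Answer: 9

Derivation:
Trace (tracking m):
m, total, count = (12, 9, 3)  # -> m = 12, total = 9, count = 3
m, total = (total, m)  # -> m = 9, total = 12
total, count = (count, total)  # -> total = 3, count = 12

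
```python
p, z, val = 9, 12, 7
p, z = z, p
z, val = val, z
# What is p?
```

Trace (tracking p):
p, z, val = (9, 12, 7)  # -> p = 9, z = 12, val = 7
p, z = (z, p)  # -> p = 12, z = 9
z, val = (val, z)  # -> z = 7, val = 9

Answer: 12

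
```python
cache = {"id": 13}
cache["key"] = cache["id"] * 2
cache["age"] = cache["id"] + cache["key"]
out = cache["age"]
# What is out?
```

Answer: 39

Derivation:
Trace (tracking out):
cache = {'id': 13}  # -> cache = {'id': 13}
cache['key'] = cache['id'] * 2  # -> cache = {'id': 13, 'key': 26}
cache['age'] = cache['id'] + cache['key']  # -> cache = {'id': 13, 'key': 26, 'age': 39}
out = cache['age']  # -> out = 39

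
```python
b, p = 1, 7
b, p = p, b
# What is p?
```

Answer: 1

Derivation:
Trace (tracking p):
b, p = (1, 7)  # -> b = 1, p = 7
b, p = (p, b)  # -> b = 7, p = 1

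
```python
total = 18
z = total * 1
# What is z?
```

Trace (tracking z):
total = 18  # -> total = 18
z = total * 1  # -> z = 18

Answer: 18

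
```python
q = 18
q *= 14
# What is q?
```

Answer: 252

Derivation:
Trace (tracking q):
q = 18  # -> q = 18
q *= 14  # -> q = 252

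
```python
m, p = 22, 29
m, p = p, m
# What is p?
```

Trace (tracking p):
m, p = (22, 29)  # -> m = 22, p = 29
m, p = (p, m)  # -> m = 29, p = 22

Answer: 22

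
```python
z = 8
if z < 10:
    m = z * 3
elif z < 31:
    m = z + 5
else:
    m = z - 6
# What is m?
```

Answer: 24

Derivation:
Trace (tracking m):
z = 8  # -> z = 8
if z < 10:  # condition is True
    m = z * 3  # -> m = 24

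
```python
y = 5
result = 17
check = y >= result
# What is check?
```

Trace (tracking check):
y = 5  # -> y = 5
result = 17  # -> result = 17
check = y >= result  # -> check = False

Answer: False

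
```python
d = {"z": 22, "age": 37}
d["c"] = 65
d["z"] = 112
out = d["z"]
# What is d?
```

Answer: {'z': 112, 'age': 37, 'c': 65}

Derivation:
Trace (tracking d):
d = {'z': 22, 'age': 37}  # -> d = {'z': 22, 'age': 37}
d['c'] = 65  # -> d = {'z': 22, 'age': 37, 'c': 65}
d['z'] = 112  # -> d = {'z': 112, 'age': 37, 'c': 65}
out = d['z']  # -> out = 112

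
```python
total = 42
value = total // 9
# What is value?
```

Answer: 4

Derivation:
Trace (tracking value):
total = 42  # -> total = 42
value = total // 9  # -> value = 4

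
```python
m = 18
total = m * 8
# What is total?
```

Trace (tracking total):
m = 18  # -> m = 18
total = m * 8  # -> total = 144

Answer: 144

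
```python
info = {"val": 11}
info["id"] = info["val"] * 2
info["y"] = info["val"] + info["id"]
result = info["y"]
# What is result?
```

Answer: 33

Derivation:
Trace (tracking result):
info = {'val': 11}  # -> info = {'val': 11}
info['id'] = info['val'] * 2  # -> info = {'val': 11, 'id': 22}
info['y'] = info['val'] + info['id']  # -> info = {'val': 11, 'id': 22, 'y': 33}
result = info['y']  # -> result = 33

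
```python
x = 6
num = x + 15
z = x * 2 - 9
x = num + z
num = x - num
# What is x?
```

Answer: 24

Derivation:
Trace (tracking x):
x = 6  # -> x = 6
num = x + 15  # -> num = 21
z = x * 2 - 9  # -> z = 3
x = num + z  # -> x = 24
num = x - num  # -> num = 3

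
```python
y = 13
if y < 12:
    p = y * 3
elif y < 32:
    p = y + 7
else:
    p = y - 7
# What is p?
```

Trace (tracking p):
y = 13  # -> y = 13
if y < 12:  # condition is False
elif y < 32:  # condition is True
    p = y + 7  # -> p = 20

Answer: 20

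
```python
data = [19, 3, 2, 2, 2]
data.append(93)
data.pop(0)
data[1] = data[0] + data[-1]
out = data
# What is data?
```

Trace (tracking data):
data = [19, 3, 2, 2, 2]  # -> data = [19, 3, 2, 2, 2]
data.append(93)  # -> data = [19, 3, 2, 2, 2, 93]
data.pop(0)  # -> data = [3, 2, 2, 2, 93]
data[1] = data[0] + data[-1]  # -> data = [3, 96, 2, 2, 93]
out = data  # -> out = [3, 96, 2, 2, 93]

Answer: [3, 96, 2, 2, 93]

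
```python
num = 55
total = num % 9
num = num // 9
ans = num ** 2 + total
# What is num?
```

Trace (tracking num):
num = 55  # -> num = 55
total = num % 9  # -> total = 1
num = num // 9  # -> num = 6
ans = num ** 2 + total  # -> ans = 37

Answer: 6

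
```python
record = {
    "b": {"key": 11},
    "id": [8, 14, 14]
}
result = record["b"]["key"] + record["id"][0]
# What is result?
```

Trace (tracking result):
record = {'b': {'key': 11}, 'id': [8, 14, 14]}  # -> record = {'b': {'key': 11}, 'id': [8, 14, 14]}
result = record['b']['key'] + record['id'][0]  # -> result = 19

Answer: 19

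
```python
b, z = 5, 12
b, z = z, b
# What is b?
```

Trace (tracking b):
b, z = (5, 12)  # -> b = 5, z = 12
b, z = (z, b)  # -> b = 12, z = 5

Answer: 12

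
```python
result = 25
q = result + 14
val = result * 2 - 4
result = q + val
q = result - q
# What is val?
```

Trace (tracking val):
result = 25  # -> result = 25
q = result + 14  # -> q = 39
val = result * 2 - 4  # -> val = 46
result = q + val  # -> result = 85
q = result - q  # -> q = 46

Answer: 46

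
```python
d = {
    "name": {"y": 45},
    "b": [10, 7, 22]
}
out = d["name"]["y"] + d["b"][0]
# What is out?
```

Trace (tracking out):
d = {'name': {'y': 45}, 'b': [10, 7, 22]}  # -> d = {'name': {'y': 45}, 'b': [10, 7, 22]}
out = d['name']['y'] + d['b'][0]  # -> out = 55

Answer: 55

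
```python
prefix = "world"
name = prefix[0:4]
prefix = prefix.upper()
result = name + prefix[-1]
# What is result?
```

Trace (tracking result):
prefix = 'world'  # -> prefix = 'world'
name = prefix[0:4]  # -> name = 'worl'
prefix = prefix.upper()  # -> prefix = 'WORLD'
result = name + prefix[-1]  # -> result = 'worlD'

Answer: 'worlD'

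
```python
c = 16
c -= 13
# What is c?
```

Trace (tracking c):
c = 16  # -> c = 16
c -= 13  # -> c = 3

Answer: 3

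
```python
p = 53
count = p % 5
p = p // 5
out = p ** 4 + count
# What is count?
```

Trace (tracking count):
p = 53  # -> p = 53
count = p % 5  # -> count = 3
p = p // 5  # -> p = 10
out = p ** 4 + count  # -> out = 10003

Answer: 3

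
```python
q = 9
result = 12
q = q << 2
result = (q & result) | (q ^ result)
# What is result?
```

Trace (tracking result):
q = 9  # -> q = 9
result = 12  # -> result = 12
q = q << 2  # -> q = 36
result = q & result | q ^ result  # -> result = 44

Answer: 44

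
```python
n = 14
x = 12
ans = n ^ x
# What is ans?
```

Answer: 2

Derivation:
Trace (tracking ans):
n = 14  # -> n = 14
x = 12  # -> x = 12
ans = n ^ x  # -> ans = 2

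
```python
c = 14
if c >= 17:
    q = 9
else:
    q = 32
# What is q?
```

Trace (tracking q):
c = 14  # -> c = 14
if c >= 17:  # condition is False
else:
    q = 32  # -> q = 32

Answer: 32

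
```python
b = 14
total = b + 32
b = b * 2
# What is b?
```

Answer: 28

Derivation:
Trace (tracking b):
b = 14  # -> b = 14
total = b + 32  # -> total = 46
b = b * 2  # -> b = 28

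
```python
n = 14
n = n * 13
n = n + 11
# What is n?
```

Answer: 193

Derivation:
Trace (tracking n):
n = 14  # -> n = 14
n = n * 13  # -> n = 182
n = n + 11  # -> n = 193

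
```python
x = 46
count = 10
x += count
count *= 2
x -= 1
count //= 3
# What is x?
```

Answer: 55

Derivation:
Trace (tracking x):
x = 46  # -> x = 46
count = 10  # -> count = 10
x += count  # -> x = 56
count *= 2  # -> count = 20
x -= 1  # -> x = 55
count //= 3  # -> count = 6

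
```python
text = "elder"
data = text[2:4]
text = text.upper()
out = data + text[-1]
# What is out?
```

Answer: 'deR'

Derivation:
Trace (tracking out):
text = 'elder'  # -> text = 'elder'
data = text[2:4]  # -> data = 'de'
text = text.upper()  # -> text = 'ELDER'
out = data + text[-1]  # -> out = 'deR'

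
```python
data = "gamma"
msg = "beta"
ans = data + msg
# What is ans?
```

Answer: 'gammabeta'

Derivation:
Trace (tracking ans):
data = 'gamma'  # -> data = 'gamma'
msg = 'beta'  # -> msg = 'beta'
ans = data + msg  # -> ans = 'gammabeta'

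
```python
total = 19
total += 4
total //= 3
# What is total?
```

Answer: 7

Derivation:
Trace (tracking total):
total = 19  # -> total = 19
total += 4  # -> total = 23
total //= 3  # -> total = 7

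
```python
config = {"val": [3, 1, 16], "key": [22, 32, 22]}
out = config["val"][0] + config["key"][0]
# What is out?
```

Answer: 25

Derivation:
Trace (tracking out):
config = {'val': [3, 1, 16], 'key': [22, 32, 22]}  # -> config = {'val': [3, 1, 16], 'key': [22, 32, 22]}
out = config['val'][0] + config['key'][0]  # -> out = 25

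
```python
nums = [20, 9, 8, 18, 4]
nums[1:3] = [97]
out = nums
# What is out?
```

Answer: [20, 97, 18, 4]

Derivation:
Trace (tracking out):
nums = [20, 9, 8, 18, 4]  # -> nums = [20, 9, 8, 18, 4]
nums[1:3] = [97]  # -> nums = [20, 97, 18, 4]
out = nums  # -> out = [20, 97, 18, 4]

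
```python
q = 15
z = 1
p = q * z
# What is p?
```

Answer: 15

Derivation:
Trace (tracking p):
q = 15  # -> q = 15
z = 1  # -> z = 1
p = q * z  # -> p = 15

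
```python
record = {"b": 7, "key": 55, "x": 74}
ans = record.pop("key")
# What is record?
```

Answer: {'b': 7, 'x': 74}

Derivation:
Trace (tracking record):
record = {'b': 7, 'key': 55, 'x': 74}  # -> record = {'b': 7, 'key': 55, 'x': 74}
ans = record.pop('key')  # -> ans = 55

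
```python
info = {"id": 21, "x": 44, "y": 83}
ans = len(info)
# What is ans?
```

Trace (tracking ans):
info = {'id': 21, 'x': 44, 'y': 83}  # -> info = {'id': 21, 'x': 44, 'y': 83}
ans = len(info)  # -> ans = 3

Answer: 3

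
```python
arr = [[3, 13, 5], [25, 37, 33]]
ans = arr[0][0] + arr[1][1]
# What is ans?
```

Answer: 40

Derivation:
Trace (tracking ans):
arr = [[3, 13, 5], [25, 37, 33]]  # -> arr = [[3, 13, 5], [25, 37, 33]]
ans = arr[0][0] + arr[1][1]  # -> ans = 40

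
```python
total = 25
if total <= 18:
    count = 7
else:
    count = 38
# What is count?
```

Trace (tracking count):
total = 25  # -> total = 25
if total <= 18:  # condition is False
else:
    count = 38  # -> count = 38

Answer: 38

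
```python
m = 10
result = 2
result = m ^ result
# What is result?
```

Answer: 8

Derivation:
Trace (tracking result):
m = 10  # -> m = 10
result = 2  # -> result = 2
result = m ^ result  # -> result = 8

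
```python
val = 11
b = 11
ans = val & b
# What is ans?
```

Trace (tracking ans):
val = 11  # -> val = 11
b = 11  # -> b = 11
ans = val & b  # -> ans = 11

Answer: 11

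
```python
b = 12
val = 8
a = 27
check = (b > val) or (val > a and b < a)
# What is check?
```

Answer: True

Derivation:
Trace (tracking check):
b = 12  # -> b = 12
val = 8  # -> val = 8
a = 27  # -> a = 27
check = b > val or (val > a and b < a)  # -> check = True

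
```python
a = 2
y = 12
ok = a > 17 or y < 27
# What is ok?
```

Trace (tracking ok):
a = 2  # -> a = 2
y = 12  # -> y = 12
ok = a > 17 or y < 27  # -> ok = True

Answer: True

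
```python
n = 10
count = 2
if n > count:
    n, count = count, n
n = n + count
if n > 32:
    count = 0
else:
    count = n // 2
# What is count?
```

Answer: 6

Derivation:
Trace (tracking count):
n = 10  # -> n = 10
count = 2  # -> count = 2
if n > count:  # condition is True
    n, count = (count, n)  # -> n = 2, count = 10
n = n + count  # -> n = 12
if n > 32:  # condition is False
else:
    count = n // 2  # -> count = 6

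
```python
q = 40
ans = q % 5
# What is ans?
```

Answer: 0

Derivation:
Trace (tracking ans):
q = 40  # -> q = 40
ans = q % 5  # -> ans = 0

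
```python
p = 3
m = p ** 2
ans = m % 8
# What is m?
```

Answer: 9

Derivation:
Trace (tracking m):
p = 3  # -> p = 3
m = p ** 2  # -> m = 9
ans = m % 8  # -> ans = 1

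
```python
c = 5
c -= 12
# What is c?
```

Trace (tracking c):
c = 5  # -> c = 5
c -= 12  # -> c = -7

Answer: -7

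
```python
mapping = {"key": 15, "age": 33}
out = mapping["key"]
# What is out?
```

Answer: 15

Derivation:
Trace (tracking out):
mapping = {'key': 15, 'age': 33}  # -> mapping = {'key': 15, 'age': 33}
out = mapping['key']  # -> out = 15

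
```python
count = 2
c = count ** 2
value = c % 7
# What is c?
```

Answer: 4

Derivation:
Trace (tracking c):
count = 2  # -> count = 2
c = count ** 2  # -> c = 4
value = c % 7  # -> value = 4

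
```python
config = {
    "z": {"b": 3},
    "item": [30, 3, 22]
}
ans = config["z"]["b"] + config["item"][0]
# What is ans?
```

Answer: 33

Derivation:
Trace (tracking ans):
config = {'z': {'b': 3}, 'item': [30, 3, 22]}  # -> config = {'z': {'b': 3}, 'item': [30, 3, 22]}
ans = config['z']['b'] + config['item'][0]  # -> ans = 33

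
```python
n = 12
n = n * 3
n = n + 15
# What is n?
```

Answer: 51

Derivation:
Trace (tracking n):
n = 12  # -> n = 12
n = n * 3  # -> n = 36
n = n + 15  # -> n = 51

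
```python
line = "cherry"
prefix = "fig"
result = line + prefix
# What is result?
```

Trace (tracking result):
line = 'cherry'  # -> line = 'cherry'
prefix = 'fig'  # -> prefix = 'fig'
result = line + prefix  # -> result = 'cherryfig'

Answer: 'cherryfig'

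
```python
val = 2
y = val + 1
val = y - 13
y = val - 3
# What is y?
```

Trace (tracking y):
val = 2  # -> val = 2
y = val + 1  # -> y = 3
val = y - 13  # -> val = -10
y = val - 3  # -> y = -13

Answer: -13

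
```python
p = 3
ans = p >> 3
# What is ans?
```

Trace (tracking ans):
p = 3  # -> p = 3
ans = p >> 3  # -> ans = 0

Answer: 0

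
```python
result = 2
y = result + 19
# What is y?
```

Answer: 21

Derivation:
Trace (tracking y):
result = 2  # -> result = 2
y = result + 19  # -> y = 21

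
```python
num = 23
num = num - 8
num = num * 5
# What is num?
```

Trace (tracking num):
num = 23  # -> num = 23
num = num - 8  # -> num = 15
num = num * 5  # -> num = 75

Answer: 75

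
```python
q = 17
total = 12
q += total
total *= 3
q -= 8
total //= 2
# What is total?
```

Answer: 18

Derivation:
Trace (tracking total):
q = 17  # -> q = 17
total = 12  # -> total = 12
q += total  # -> q = 29
total *= 3  # -> total = 36
q -= 8  # -> q = 21
total //= 2  # -> total = 18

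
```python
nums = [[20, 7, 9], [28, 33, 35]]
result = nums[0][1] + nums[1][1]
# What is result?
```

Trace (tracking result):
nums = [[20, 7, 9], [28, 33, 35]]  # -> nums = [[20, 7, 9], [28, 33, 35]]
result = nums[0][1] + nums[1][1]  # -> result = 40

Answer: 40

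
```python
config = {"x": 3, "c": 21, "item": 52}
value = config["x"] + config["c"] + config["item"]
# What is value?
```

Trace (tracking value):
config = {'x': 3, 'c': 21, 'item': 52}  # -> config = {'x': 3, 'c': 21, 'item': 52}
value = config['x'] + config['c'] + config['item']  # -> value = 76

Answer: 76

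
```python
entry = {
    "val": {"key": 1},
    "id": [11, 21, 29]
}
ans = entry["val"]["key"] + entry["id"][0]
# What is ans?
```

Trace (tracking ans):
entry = {'val': {'key': 1}, 'id': [11, 21, 29]}  # -> entry = {'val': {'key': 1}, 'id': [11, 21, 29]}
ans = entry['val']['key'] + entry['id'][0]  # -> ans = 12

Answer: 12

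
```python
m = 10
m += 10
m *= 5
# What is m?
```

Trace (tracking m):
m = 10  # -> m = 10
m += 10  # -> m = 20
m *= 5  # -> m = 100

Answer: 100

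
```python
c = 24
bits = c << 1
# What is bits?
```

Trace (tracking bits):
c = 24  # -> c = 24
bits = c << 1  # -> bits = 48

Answer: 48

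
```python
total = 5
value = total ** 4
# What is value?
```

Answer: 625

Derivation:
Trace (tracking value):
total = 5  # -> total = 5
value = total ** 4  # -> value = 625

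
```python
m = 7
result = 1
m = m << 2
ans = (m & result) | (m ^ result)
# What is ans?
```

Answer: 29

Derivation:
Trace (tracking ans):
m = 7  # -> m = 7
result = 1  # -> result = 1
m = m << 2  # -> m = 28
ans = m & result | m ^ result  # -> ans = 29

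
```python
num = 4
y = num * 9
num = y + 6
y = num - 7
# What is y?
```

Trace (tracking y):
num = 4  # -> num = 4
y = num * 9  # -> y = 36
num = y + 6  # -> num = 42
y = num - 7  # -> y = 35

Answer: 35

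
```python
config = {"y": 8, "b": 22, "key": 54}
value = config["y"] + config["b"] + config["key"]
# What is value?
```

Answer: 84

Derivation:
Trace (tracking value):
config = {'y': 8, 'b': 22, 'key': 54}  # -> config = {'y': 8, 'b': 22, 'key': 54}
value = config['y'] + config['b'] + config['key']  # -> value = 84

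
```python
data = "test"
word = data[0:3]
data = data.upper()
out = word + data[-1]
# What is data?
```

Answer: 'TEST'

Derivation:
Trace (tracking data):
data = 'test'  # -> data = 'test'
word = data[0:3]  # -> word = 'tes'
data = data.upper()  # -> data = 'TEST'
out = word + data[-1]  # -> out = 'tesT'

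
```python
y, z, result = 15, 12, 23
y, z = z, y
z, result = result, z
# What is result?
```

Answer: 15

Derivation:
Trace (tracking result):
y, z, result = (15, 12, 23)  # -> y = 15, z = 12, result = 23
y, z = (z, y)  # -> y = 12, z = 15
z, result = (result, z)  # -> z = 23, result = 15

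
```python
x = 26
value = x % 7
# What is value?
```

Trace (tracking value):
x = 26  # -> x = 26
value = x % 7  # -> value = 5

Answer: 5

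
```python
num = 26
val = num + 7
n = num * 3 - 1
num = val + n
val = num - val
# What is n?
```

Trace (tracking n):
num = 26  # -> num = 26
val = num + 7  # -> val = 33
n = num * 3 - 1  # -> n = 77
num = val + n  # -> num = 110
val = num - val  # -> val = 77

Answer: 77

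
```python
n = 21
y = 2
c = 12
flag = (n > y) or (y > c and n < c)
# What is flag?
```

Answer: True

Derivation:
Trace (tracking flag):
n = 21  # -> n = 21
y = 2  # -> y = 2
c = 12  # -> c = 12
flag = n > y or (y > c and n < c)  # -> flag = True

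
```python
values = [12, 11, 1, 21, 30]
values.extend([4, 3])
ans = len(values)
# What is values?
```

Trace (tracking values):
values = [12, 11, 1, 21, 30]  # -> values = [12, 11, 1, 21, 30]
values.extend([4, 3])  # -> values = [12, 11, 1, 21, 30, 4, 3]
ans = len(values)  # -> ans = 7

Answer: [12, 11, 1, 21, 30, 4, 3]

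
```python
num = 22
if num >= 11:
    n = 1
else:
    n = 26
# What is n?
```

Trace (tracking n):
num = 22  # -> num = 22
if num >= 11:  # condition is True
    n = 1  # -> n = 1

Answer: 1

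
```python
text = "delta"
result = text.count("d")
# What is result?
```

Trace (tracking result):
text = 'delta'  # -> text = 'delta'
result = text.count('d')  # -> result = 1

Answer: 1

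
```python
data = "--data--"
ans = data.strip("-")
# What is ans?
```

Trace (tracking ans):
data = '--data--'  # -> data = '--data--'
ans = data.strip('-')  # -> ans = 'data'

Answer: 'data'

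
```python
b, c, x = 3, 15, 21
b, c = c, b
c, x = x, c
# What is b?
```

Answer: 15

Derivation:
Trace (tracking b):
b, c, x = (3, 15, 21)  # -> b = 3, c = 15, x = 21
b, c = (c, b)  # -> b = 15, c = 3
c, x = (x, c)  # -> c = 21, x = 3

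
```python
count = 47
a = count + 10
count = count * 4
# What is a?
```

Answer: 57

Derivation:
Trace (tracking a):
count = 47  # -> count = 47
a = count + 10  # -> a = 57
count = count * 4  # -> count = 188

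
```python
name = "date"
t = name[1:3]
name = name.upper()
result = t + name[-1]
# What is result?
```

Trace (tracking result):
name = 'date'  # -> name = 'date'
t = name[1:3]  # -> t = 'at'
name = name.upper()  # -> name = 'DATE'
result = t + name[-1]  # -> result = 'atE'

Answer: 'atE'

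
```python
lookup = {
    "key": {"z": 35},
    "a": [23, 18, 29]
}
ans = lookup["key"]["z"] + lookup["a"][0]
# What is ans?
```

Trace (tracking ans):
lookup = {'key': {'z': 35}, 'a': [23, 18, 29]}  # -> lookup = {'key': {'z': 35}, 'a': [23, 18, 29]}
ans = lookup['key']['z'] + lookup['a'][0]  # -> ans = 58

Answer: 58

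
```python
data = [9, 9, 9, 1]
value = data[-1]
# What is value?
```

Trace (tracking value):
data = [9, 9, 9, 1]  # -> data = [9, 9, 9, 1]
value = data[-1]  # -> value = 1

Answer: 1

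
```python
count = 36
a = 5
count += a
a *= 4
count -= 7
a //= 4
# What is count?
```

Trace (tracking count):
count = 36  # -> count = 36
a = 5  # -> a = 5
count += a  # -> count = 41
a *= 4  # -> a = 20
count -= 7  # -> count = 34
a //= 4  # -> a = 5

Answer: 34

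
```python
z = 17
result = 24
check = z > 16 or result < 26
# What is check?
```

Answer: True

Derivation:
Trace (tracking check):
z = 17  # -> z = 17
result = 24  # -> result = 24
check = z > 16 or result < 26  # -> check = True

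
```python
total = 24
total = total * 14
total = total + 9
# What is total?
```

Answer: 345

Derivation:
Trace (tracking total):
total = 24  # -> total = 24
total = total * 14  # -> total = 336
total = total + 9  # -> total = 345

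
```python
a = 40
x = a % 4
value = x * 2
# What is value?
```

Answer: 0

Derivation:
Trace (tracking value):
a = 40  # -> a = 40
x = a % 4  # -> x = 0
value = x * 2  # -> value = 0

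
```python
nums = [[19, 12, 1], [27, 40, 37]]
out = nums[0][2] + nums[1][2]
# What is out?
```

Trace (tracking out):
nums = [[19, 12, 1], [27, 40, 37]]  # -> nums = [[19, 12, 1], [27, 40, 37]]
out = nums[0][2] + nums[1][2]  # -> out = 38

Answer: 38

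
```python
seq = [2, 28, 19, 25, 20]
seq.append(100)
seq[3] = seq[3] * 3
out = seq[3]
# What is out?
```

Trace (tracking out):
seq = [2, 28, 19, 25, 20]  # -> seq = [2, 28, 19, 25, 20]
seq.append(100)  # -> seq = [2, 28, 19, 25, 20, 100]
seq[3] = seq[3] * 3  # -> seq = [2, 28, 19, 75, 20, 100]
out = seq[3]  # -> out = 75

Answer: 75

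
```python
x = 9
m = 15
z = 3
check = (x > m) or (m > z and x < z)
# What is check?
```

Trace (tracking check):
x = 9  # -> x = 9
m = 15  # -> m = 15
z = 3  # -> z = 3
check = x > m or (m > z and x < z)  # -> check = False

Answer: False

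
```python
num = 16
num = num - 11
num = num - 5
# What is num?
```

Trace (tracking num):
num = 16  # -> num = 16
num = num - 11  # -> num = 5
num = num - 5  # -> num = 0

Answer: 0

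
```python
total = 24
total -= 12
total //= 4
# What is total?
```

Trace (tracking total):
total = 24  # -> total = 24
total -= 12  # -> total = 12
total //= 4  # -> total = 3

Answer: 3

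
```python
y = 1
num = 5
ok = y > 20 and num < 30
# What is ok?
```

Trace (tracking ok):
y = 1  # -> y = 1
num = 5  # -> num = 5
ok = y > 20 and num < 30  # -> ok = False

Answer: False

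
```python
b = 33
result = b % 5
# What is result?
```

Answer: 3

Derivation:
Trace (tracking result):
b = 33  # -> b = 33
result = b % 5  # -> result = 3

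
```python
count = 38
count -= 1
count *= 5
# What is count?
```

Trace (tracking count):
count = 38  # -> count = 38
count -= 1  # -> count = 37
count *= 5  # -> count = 185

Answer: 185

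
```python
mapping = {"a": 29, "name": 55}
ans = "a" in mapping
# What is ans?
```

Answer: True

Derivation:
Trace (tracking ans):
mapping = {'a': 29, 'name': 55}  # -> mapping = {'a': 29, 'name': 55}
ans = 'a' in mapping  # -> ans = True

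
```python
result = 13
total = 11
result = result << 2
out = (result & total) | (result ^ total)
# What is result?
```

Trace (tracking result):
result = 13  # -> result = 13
total = 11  # -> total = 11
result = result << 2  # -> result = 52
out = result & total | result ^ total  # -> out = 63

Answer: 52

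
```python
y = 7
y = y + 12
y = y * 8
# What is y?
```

Trace (tracking y):
y = 7  # -> y = 7
y = y + 12  # -> y = 19
y = y * 8  # -> y = 152

Answer: 152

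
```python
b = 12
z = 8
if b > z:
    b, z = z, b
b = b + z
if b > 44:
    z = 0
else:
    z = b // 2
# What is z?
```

Trace (tracking z):
b = 12  # -> b = 12
z = 8  # -> z = 8
if b > z:  # condition is True
    b, z = (z, b)  # -> b = 8, z = 12
b = b + z  # -> b = 20
if b > 44:  # condition is False
else:
    z = b // 2  # -> z = 10

Answer: 10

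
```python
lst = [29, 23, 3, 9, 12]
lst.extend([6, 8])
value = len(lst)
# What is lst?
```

Trace (tracking lst):
lst = [29, 23, 3, 9, 12]  # -> lst = [29, 23, 3, 9, 12]
lst.extend([6, 8])  # -> lst = [29, 23, 3, 9, 12, 6, 8]
value = len(lst)  # -> value = 7

Answer: [29, 23, 3, 9, 12, 6, 8]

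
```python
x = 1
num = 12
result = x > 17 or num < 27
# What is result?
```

Answer: True

Derivation:
Trace (tracking result):
x = 1  # -> x = 1
num = 12  # -> num = 12
result = x > 17 or num < 27  # -> result = True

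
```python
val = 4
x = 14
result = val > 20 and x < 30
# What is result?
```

Trace (tracking result):
val = 4  # -> val = 4
x = 14  # -> x = 14
result = val > 20 and x < 30  # -> result = False

Answer: False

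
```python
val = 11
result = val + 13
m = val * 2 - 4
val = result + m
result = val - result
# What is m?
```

Trace (tracking m):
val = 11  # -> val = 11
result = val + 13  # -> result = 24
m = val * 2 - 4  # -> m = 18
val = result + m  # -> val = 42
result = val - result  # -> result = 18

Answer: 18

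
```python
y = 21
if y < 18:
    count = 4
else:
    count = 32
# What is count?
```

Answer: 32

Derivation:
Trace (tracking count):
y = 21  # -> y = 21
if y < 18:  # condition is False
else:
    count = 32  # -> count = 32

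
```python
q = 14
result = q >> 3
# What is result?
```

Trace (tracking result):
q = 14  # -> q = 14
result = q >> 3  # -> result = 1

Answer: 1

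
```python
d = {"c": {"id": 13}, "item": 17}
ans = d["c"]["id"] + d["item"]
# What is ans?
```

Answer: 30

Derivation:
Trace (tracking ans):
d = {'c': {'id': 13}, 'item': 17}  # -> d = {'c': {'id': 13}, 'item': 17}
ans = d['c']['id'] + d['item']  # -> ans = 30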